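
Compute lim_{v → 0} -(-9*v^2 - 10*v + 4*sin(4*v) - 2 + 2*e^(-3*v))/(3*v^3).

Substitution gives 0/0 (the numerator vanishes to order 3).
Expand each term to order v^3: the coefficient of v^3 in 4·sin(4v) is -128/3 and in 2·e^(-3v) is -9.
Lower-order terms cancel with the polynomial part, so the numerator is (-155/3)·v^3 + o(v^3), and the limit is (-155/3)/(-3) = 155/9.

155/9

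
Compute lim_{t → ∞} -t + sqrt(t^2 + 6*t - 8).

3

An ∞ − ∞ form. Rationalising with the conjugate, the difference becomes (6t - 8) / (√(t^2 + 6*t - 8) + t).
For large t the denominator behaves like 2·t, so the quotient tends to 6/2 = 3.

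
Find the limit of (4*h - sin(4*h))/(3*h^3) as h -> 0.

32/9

Direct substitution gives 0/0.
Apply L'Hôpital: lim (4 - 4*cos(4*h))/(9*h^2), still 0/0.
Apply L'Hôpital: lim (16*sin(4*h))/(18*h), still 0/0.
After 3 applications of L'Hôpital's rule the quotient is (64*cos(4*h))/(18); substituting h = 0 gives 32/9.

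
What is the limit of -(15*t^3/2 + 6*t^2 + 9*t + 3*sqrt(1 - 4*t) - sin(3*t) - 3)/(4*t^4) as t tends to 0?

15/2

Substitution gives 0/0 (the numerator vanishes to order 4).
Expand each term to order t^4: the coefficient of t^4 in −sin(3t) is 0 and in 3·√(1 - 4t) is -30.
Lower-order terms cancel with the polynomial part, so the numerator is (-30)·t^4 + o(t^4), and the limit is (-30)/(-4) = 15/2.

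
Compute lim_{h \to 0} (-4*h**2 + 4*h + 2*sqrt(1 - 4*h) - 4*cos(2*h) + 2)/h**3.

-8

Substitution gives 0/0 (the numerator vanishes to order 3).
Expand each term to order h^3: the coefficient of h^3 in 2·√(1 - 4h) is -8 and in -4·cos(2h) is 0.
Lower-order terms cancel with the polynomial part, so the numerator is (-8)·h^3 + o(h^3), and the limit is (-8)/(1) = -8.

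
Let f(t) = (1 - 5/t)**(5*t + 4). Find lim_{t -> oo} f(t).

e^(-25)

Let L be the limit and take ln: ln L = lim (5t + 4)·ln(1 - 5/t) = lim (5t + 4)·(-5/t + O(1/t²)) = -25.
Hence L = e^(-25).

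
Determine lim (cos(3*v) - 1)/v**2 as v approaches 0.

Direct substitution gives 0/0.
Apply L'Hôpital: lim (-3*sin(3*v))/(2*v), still 0/0.
After 2 applications of L'Hôpital's rule the quotient is (-9*cos(3*v))/(2); substituting v = 0 gives -9/2.

-9/2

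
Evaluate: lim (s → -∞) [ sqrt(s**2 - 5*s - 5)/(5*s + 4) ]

For large |s|, √(s^2 - 5*s - 5) ≈ √1·|s| and the denominator ≈ 5s.
Since s → −∞, |s| = −s, giving −√1/(5) = -1/5.

-1/5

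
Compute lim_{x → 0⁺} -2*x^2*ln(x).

0

This is a 0·(−∞) form. Rewrite as -2·ln(x) / x^(−2) and apply L'Hôpital:
the derivative quotient is -2·(1/x) / (−2·x^(−3)) = (2/2)·x^2 → 0.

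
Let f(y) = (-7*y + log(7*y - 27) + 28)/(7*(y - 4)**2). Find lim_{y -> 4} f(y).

Direct substitution gives 0/0.
Apply L'Hôpital: lim (-7 + 7/(7*y - 27))/(14*y - 56), still 0/0.
After 2 applications of L'Hôpital's rule the quotient is (-49/(7*y - 27)^2)/(14); substituting y = 4 gives -7/2.

-7/2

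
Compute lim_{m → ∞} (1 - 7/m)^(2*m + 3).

e^(-14)

Write it as [(1 - 7/m)^m]^(2) · (1 - 7/m)^(3). The bracketed term tends to e^(-7) and the second factor to 1, so the limit is e^(-14).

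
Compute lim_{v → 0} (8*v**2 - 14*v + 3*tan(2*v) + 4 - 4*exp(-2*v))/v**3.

Substitution gives 0/0; apply L'Hôpital's rule 3 times.
After differentiating numerator and denominator 3 times the quotient is (16*(3*(3*tan(2*v)^2 + 1)*e^(2*v)/cos(2*v)^2 + 2)*e^(-2*v))/(6); at v = 0 this is 40/3.

40/3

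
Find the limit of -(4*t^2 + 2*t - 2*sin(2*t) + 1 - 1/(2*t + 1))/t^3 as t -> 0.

-32/3

Substitution gives 0/0; apply L'Hôpital's rule 3 times.
After differentiating numerator and denominator 3 times the quotient is (16*cos(2*t) + 48/(2*t + 1)^4)/(-6); at t = 0 this is -32/3.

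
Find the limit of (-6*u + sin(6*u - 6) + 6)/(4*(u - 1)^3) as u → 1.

Direct substitution gives 0/0.
Apply L'Hôpital: lim (6*cos(6*u - 6) - 6)/(12*(u - 1)^2), still 0/0.
Apply L'Hôpital: lim (-36*sin(6*u - 6))/(24*u - 24), still 0/0.
After 3 applications of L'Hôpital's rule the quotient is (-216*cos(6*u - 6))/(24); substituting u = 1 gives -9.

-9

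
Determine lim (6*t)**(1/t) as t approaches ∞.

Base → ∞ and exponent → 0: an ∞^0 form.
Take logs: (1/t)·ln(6·t^1) = (ln 6 + 1·ln t)/t → 0.
So the limit is e^0 = 1.

1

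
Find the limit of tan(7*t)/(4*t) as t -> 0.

7/4

Substitution gives 0/0.
Since tan(u)/u → 1 as u → 0, tan(7t)/(7t) → 1 and the limit is 7/4.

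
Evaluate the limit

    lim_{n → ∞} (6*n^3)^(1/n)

Base → ∞ and exponent → 0: an ∞^0 form.
Take logs: (1/n)·ln(6·n^3) = (ln 6 + 3·ln n)/n → 0.
So the limit is e^0 = 1.

1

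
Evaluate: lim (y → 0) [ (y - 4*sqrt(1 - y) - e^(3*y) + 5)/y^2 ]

Substitution gives 0/0 (the numerator vanishes to order 2).
Expand each term to order y^2: the coefficient of y^2 in -4·√(1 - y) is 1/2 and in −e^(3y) is -9/2.
Lower-order terms cancel with the polynomial part, so the numerator is (-4)·y^2 + o(y^2), and the limit is (-4)/(1) = -4.

-4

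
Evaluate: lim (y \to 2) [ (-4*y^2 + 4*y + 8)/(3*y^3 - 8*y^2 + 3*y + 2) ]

-12/7

Since y = 2 makes numerator and denominator zero, (y - 2) divides both.
Cancelling it gives (-4*y - 4)/(3*y^2 - 2*y - 1); now plug in y = 2 to get -12/7.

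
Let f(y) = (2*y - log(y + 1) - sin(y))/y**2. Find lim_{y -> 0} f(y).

1/2

Substitution gives 0/0; apply L'Hôpital's rule 2 times.
After differentiating numerator and denominator 2 times the quotient is (sin(y) + (y + 1)^(-2))/(2); at y = 0 this is 1/2.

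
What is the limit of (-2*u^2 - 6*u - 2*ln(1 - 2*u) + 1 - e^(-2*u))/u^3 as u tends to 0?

20/3

Substitution gives 0/0 (the numerator vanishes to order 3).
Expand each term to order u^3: the coefficient of u^3 in −e^(-2u) is 4/3 and in -2·ln(1 - 2u) is 16/3.
Lower-order terms cancel with the polynomial part, so the numerator is (20/3)·u^3 + o(u^3), and the limit is (20/3)/(1) = 20/3.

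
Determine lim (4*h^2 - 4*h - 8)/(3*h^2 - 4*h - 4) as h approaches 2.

At h = 2 both the top and bottom vanish — a removable singularity. Factoring out (h - 2) from each leaves (4*h + 4)/(3*h + 2), which at h = 2 equals 3/2.

3/2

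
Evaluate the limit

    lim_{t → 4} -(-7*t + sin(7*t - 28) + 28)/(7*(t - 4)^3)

49/6

Direct substitution gives 0/0.
Apply L'Hôpital: lim (7*cos(7*t - 28) - 7)/(-21*(t - 4)^2), still 0/0.
Apply L'Hôpital: lim (-49*sin(7*t - 28))/(168 - 42*t), still 0/0.
After 3 applications of L'Hôpital's rule the quotient is (-343*cos(7*t - 28))/(-42); substituting t = 4 gives 49/6.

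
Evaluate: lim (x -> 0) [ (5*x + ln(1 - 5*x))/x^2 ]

-25/2

Direct substitution gives 0/0.
Apply L'Hôpital: lim (5 - 5/(1 - 5*x))/(2*x), still 0/0.
After 2 applications of L'Hôpital's rule the quotient is (-25/(1 - 5*x)^2)/(2); substituting x = 0 gives -25/2.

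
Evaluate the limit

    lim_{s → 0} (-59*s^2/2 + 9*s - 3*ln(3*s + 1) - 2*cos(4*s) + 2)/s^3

-27

Substitution gives 0/0 (the numerator vanishes to order 3).
Expand each term to order s^3: the coefficient of s^3 in -2·cos(4s) is 0 and in -3·ln(1 + 3s) is -27.
Lower-order terms cancel with the polynomial part, so the numerator is (-27)·s^3 + o(s^3), and the limit is (-27)/(1) = -27.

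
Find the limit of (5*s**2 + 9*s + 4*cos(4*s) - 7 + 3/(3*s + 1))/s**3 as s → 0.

Substitution gives 0/0; apply L'Hôpital's rule 3 times.
After differentiating numerator and denominator 3 times the quotient is (256*sin(4*s) - 486/(3*s + 1)^4)/(6); at s = 0 this is -81.

-81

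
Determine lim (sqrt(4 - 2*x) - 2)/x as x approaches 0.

Substitution gives 0/0. Multiply numerator and denominator by the conjugate √(4 - 2x) + √4.
The numerator becomes (4 - 2x) − 4 = -2x, so the expression simplifies to -2/(√(4 - 2x) + √4).
Letting x → 0 gives -2/(2√4) = -1/2.

-1/2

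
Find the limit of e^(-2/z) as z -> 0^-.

As z → 0⁻, -2/(z) → +∞, so e^(-2/(z)) → ∞.

∞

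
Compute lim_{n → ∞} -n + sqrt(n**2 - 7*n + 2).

-7/2

An ∞ − ∞ form. Rationalising with the conjugate, the difference becomes (-7n + 2) / (√(n^2 - 7*n + 2) + n).
For large n the denominator behaves like 2·n, so the quotient tends to -7/2 = -7/2.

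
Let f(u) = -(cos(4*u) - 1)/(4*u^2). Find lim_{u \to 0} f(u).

Direct substitution gives 0/0.
Apply L'Hôpital: lim (-4*sin(4*u))/(-8*u), still 0/0.
After 2 applications of L'Hôpital's rule the quotient is (-16*cos(4*u))/(-8); substituting u = 0 gives 2.

2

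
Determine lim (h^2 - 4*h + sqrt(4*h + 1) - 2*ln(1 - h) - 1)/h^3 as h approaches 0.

Substitution gives 0/0 (the numerator vanishes to order 3).
Expand each term to order h^3: the coefficient of h^3 in -2·ln(1 - h) is 2/3 and in √(1 + 4h) is 4.
Lower-order terms cancel with the polynomial part, so the numerator is (14/3)·h^3 + o(h^3), and the limit is (14/3)/(1) = 14/3.

14/3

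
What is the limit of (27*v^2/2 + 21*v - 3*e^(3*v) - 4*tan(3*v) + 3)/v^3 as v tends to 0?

-99/2

Substitution gives 0/0; apply L'Hôpital's rule 3 times.
After differentiating numerator and denominator 3 times the quotient is (-81*e^(3*v) - 648*tan(3*v)^4 - 864*tan(3*v)^2 - 216)/(6); at v = 0 this is -99/2.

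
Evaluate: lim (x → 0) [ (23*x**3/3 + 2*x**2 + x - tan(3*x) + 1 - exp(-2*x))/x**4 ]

-2/3

Substitution gives 0/0 (the numerator vanishes to order 4).
Expand each term to order x^4: the coefficient of x^4 in −e^(-2x) is -2/3 and in −tan(3x) is 0.
Lower-order terms cancel with the polynomial part, so the numerator is (-2/3)·x^4 + o(x^4), and the limit is (-2/3)/(1) = -2/3.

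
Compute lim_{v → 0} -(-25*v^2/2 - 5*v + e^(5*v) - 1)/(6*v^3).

-125/36

Direct substitution gives 0/0.
Apply L'Hôpital: lim (-25*v + 5*e^(5*v) - 5)/(-18*v^2), still 0/0.
Apply L'Hôpital: lim (25*e^(5*v) - 25)/(-36*v), still 0/0.
After 3 applications of L'Hôpital's rule the quotient is (125*e^(5*v))/(-36); substituting v = 0 gives -125/36.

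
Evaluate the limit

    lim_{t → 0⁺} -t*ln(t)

This is a 0·(−∞) form. Rewrite as -1·ln(t) / t^(−1) and apply L'Hôpital:
the derivative quotient is -1·(1/t) / (−1·t^(−2)) = (1/1)·t^1 → 0.

0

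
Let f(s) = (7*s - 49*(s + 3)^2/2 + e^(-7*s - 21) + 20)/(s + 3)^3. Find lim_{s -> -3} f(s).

Direct substitution gives 0/0.
Apply L'Hôpital: lim (-49*s - 7*e^(-7*s - 21) - 140)/(3*(s + 3)^2), still 0/0.
Apply L'Hôpital: lim (49*e^(-7*s - 21) - 49)/(6*s + 18), still 0/0.
After 3 applications of L'Hôpital's rule the quotient is (-343*e^(-7*s - 21))/(6); substituting s = -3 gives -343/6.

-343/6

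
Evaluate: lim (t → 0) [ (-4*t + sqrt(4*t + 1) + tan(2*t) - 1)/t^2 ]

-2

Substitution gives 0/0 (the numerator vanishes to order 2).
Expand each term to order t^2: the coefficient of t^2 in tan(2t) is 0 and in √(1 + 4t) is -2.
Lower-order terms cancel with the polynomial part, so the numerator is (-2)·t^2 + o(t^2), and the limit is (-2)/(1) = -2.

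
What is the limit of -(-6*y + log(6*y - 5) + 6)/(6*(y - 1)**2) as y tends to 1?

Direct substitution gives 0/0.
Apply L'Hôpital: lim (-6 + 6/(6*y - 5))/(12 - 12*y), still 0/0.
After 2 applications of L'Hôpital's rule the quotient is (-36/(6*y - 5)^2)/(-12); substituting y = 1 gives 3.

3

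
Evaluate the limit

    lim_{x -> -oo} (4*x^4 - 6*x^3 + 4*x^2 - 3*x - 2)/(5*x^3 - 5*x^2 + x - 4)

-∞

The numerator has higher degree (4 > 3); the quotient behaves like (4/(5))·x^1 for large |x|.
As x → −∞ this diverges to -∞.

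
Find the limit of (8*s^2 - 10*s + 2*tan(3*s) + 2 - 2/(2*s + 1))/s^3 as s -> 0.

34

Substitution gives 0/0 (the numerator vanishes to order 3).
Expand each term to order s^3: the coefficient of s^3 in 2·tan(3s) is 18 and in -2·1/(1 + 2s) is 16.
Lower-order terms cancel with the polynomial part, so the numerator is (34)·s^3 + o(s^3), and the limit is (34)/(1) = 34.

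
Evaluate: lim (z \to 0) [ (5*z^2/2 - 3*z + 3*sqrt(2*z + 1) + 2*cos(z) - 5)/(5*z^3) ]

3/10

Substitution gives 0/0 (the numerator vanishes to order 3).
Expand each term to order z^3: the coefficient of z^3 in 2·cos(z) is 0 and in 3·√(1 + 2z) is 3/2.
Lower-order terms cancel with the polynomial part, so the numerator is (3/2)·z^3 + o(z^3), and the limit is (3/2)/(5) = 3/10.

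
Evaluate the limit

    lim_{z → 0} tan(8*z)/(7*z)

Substitution gives 0/0.
Since tan(u)/u → 1 as u → 0, tan(8z)/(8z) → 1 and the limit is 8/7.

8/7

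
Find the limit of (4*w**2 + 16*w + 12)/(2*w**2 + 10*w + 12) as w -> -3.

Direct substitution gives 0/0, so factor. Both numerator and denominator have (w + 3) as a factor.
After cancelling, the expression reduces to (4*w + 4)/(2*w + 4).
Substituting w = -3 gives 4.

4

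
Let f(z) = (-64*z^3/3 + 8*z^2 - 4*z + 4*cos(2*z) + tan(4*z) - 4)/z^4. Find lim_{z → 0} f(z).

Substitution gives 0/0; apply L'Hôpital's rule 4 times.
After differentiating numerator and denominator 4 times the quotient is (64*cos(2*z) + 6144*tan(4*z)^5 + 10240*tan(4*z)^3 + 4096*tan(4*z))/(24); at z = 0 this is 8/3.

8/3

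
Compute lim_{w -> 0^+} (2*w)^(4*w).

Base → 0⁺ and exponent → 0⁺: a 0^0 form.
Take logs: 4w·ln(2w). This is 0·(−∞); rewriting as ln(2w)/(1/(4w)) and applying L'Hôpital gives 0.
Hence the limit is e^0 = 1.

1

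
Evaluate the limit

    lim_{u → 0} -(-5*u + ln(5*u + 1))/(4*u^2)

Direct substitution gives 0/0.
Apply L'Hôpital: lim (-5 + 5/(5*u + 1))/(-8*u), still 0/0.
After 2 applications of L'Hôpital's rule the quotient is (-25/(5*u + 1)^2)/(-8); substituting u = 0 gives 25/8.

25/8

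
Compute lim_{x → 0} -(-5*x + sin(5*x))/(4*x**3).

125/24

Direct substitution gives 0/0.
Apply L'Hôpital: lim (5*cos(5*x) - 5)/(-12*x^2), still 0/0.
Apply L'Hôpital: lim (-25*sin(5*x))/(-24*x), still 0/0.
After 3 applications of L'Hôpital's rule the quotient is (-125*cos(5*x))/(-24); substituting x = 0 gives 125/24.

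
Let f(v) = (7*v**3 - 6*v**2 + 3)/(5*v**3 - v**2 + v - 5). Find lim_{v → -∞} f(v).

Numerator and denominator both have degree 3.
Dividing every term by v^3, all lower-order terms vanish and the limit is the ratio of leading coefficients, 7/(5) = 7/5.

7/5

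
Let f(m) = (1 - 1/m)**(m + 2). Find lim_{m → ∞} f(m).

e^(-1)

The base → 1 and the exponent → ∞: a 1^∞ form.
Take logarithms: (m + 2)·ln(1 - 1/m). Since ln(1+u) ~ u for small u, this behaves like (m)·(-1/m) → -1.
So the limit is e^(-1).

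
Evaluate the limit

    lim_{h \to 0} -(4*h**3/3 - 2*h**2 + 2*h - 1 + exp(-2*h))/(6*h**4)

-1/9

Direct substitution gives 0/0.
Apply L'Hôpital: lim (4*h^2 - 4*h + 2 - 2*e^(-2*h))/(-24*h^3), still 0/0.
Apply L'Hôpital: lim (8*h - 4 + 4*e^(-2*h))/(-72*h^2), still 0/0.
Apply L'Hôpital: lim (8 - 8*e^(-2*h))/(-144*h), still 0/0.
After 4 applications of L'Hôpital's rule the quotient is (16*e^(-2*h))/(-144); substituting h = 0 gives -1/9.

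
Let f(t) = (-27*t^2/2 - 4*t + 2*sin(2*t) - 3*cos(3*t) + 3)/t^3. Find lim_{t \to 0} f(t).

Substitution gives 0/0; apply L'Hôpital's rule 3 times.
After differentiating numerator and denominator 3 times the quotient is (-81*sin(3*t) - 16*cos(2*t))/(6); at t = 0 this is -8/3.

-8/3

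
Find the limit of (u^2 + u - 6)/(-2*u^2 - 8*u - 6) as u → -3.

At u = -3 both the top and bottom vanish — a removable singularity. Factoring out (u + 3) from each leaves (u - 2)/(-2*u - 2), which at u = -3 equals -5/4.

-5/4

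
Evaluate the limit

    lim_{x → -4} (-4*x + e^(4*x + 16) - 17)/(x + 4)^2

Direct substitution gives 0/0.
Apply L'Hôpital: lim (4*e^(4*x + 16) - 4)/(2*x + 8), still 0/0.
After 2 applications of L'Hôpital's rule the quotient is (16*e^(4*x + 16))/(2); substituting x = -4 gives 8.

8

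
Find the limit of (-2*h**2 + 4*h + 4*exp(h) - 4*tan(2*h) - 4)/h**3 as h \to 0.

Substitution gives 0/0 (the numerator vanishes to order 3).
Expand each term to order h^3: the coefficient of h^3 in -4·tan(2h) is -32/3 and in 4·e^(h) is 2/3.
Lower-order terms cancel with the polynomial part, so the numerator is (-10)·h^3 + o(h^3), and the limit is (-10)/(1) = -10.

-10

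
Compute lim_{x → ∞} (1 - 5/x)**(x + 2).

e^(-5)

Write it as [(1 - 5/x)^x]^(1) · (1 - 5/x)^(2). The bracketed term tends to e^(-5) and the second factor to 1, so the limit is e^(-5).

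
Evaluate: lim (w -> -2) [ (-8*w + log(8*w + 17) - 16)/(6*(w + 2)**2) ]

-16/3

Direct substitution gives 0/0.
Apply L'Hôpital: lim (-8 + 8/(8*w + 17))/(12*w + 24), still 0/0.
After 2 applications of L'Hôpital's rule the quotient is (-64/(8*w + 17)^2)/(12); substituting w = -2 gives -16/3.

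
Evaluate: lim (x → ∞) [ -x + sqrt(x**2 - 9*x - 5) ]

-9/2

This has the form ∞ − ∞. Multiply and divide by the conjugate √(x^2 - 9*x - 5) + x.
That gives (-9x - 5) / (√(x^2 - 9*x - 5) + x).
Divide numerator and denominator by x: the limit is -9/(2·1) = -9/2.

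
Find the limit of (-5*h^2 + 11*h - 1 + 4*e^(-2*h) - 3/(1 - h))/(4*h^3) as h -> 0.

Substitution gives 0/0 (the numerator vanishes to order 3).
Expand each term to order h^3: the coefficient of h^3 in 4·e^(-2h) is -16/3 and in -3·1/(1 - h) is -3.
Lower-order terms cancel with the polynomial part, so the numerator is (-25/3)·h^3 + o(h^3), and the limit is (-25/3)/(4) = -25/12.

-25/12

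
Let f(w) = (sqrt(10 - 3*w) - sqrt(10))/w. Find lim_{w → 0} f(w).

-3*√(10)/20

A 0/0 form; rationalise with √(10 - 3w) + √10. This collapses the numerator to -3w, leaving -3/(√(10 - 3w) + √10) → -3/(2√10) = -3*√(10)/20.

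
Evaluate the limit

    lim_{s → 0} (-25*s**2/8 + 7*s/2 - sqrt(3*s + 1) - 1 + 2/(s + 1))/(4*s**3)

Substitution gives 0/0 (the numerator vanishes to order 3).
Expand each term to order s^3: the coefficient of s^3 in 2·1/(1 + s) is -2 and in −√(1 + 3s) is -27/16.
Lower-order terms cancel with the polynomial part, so the numerator is (-59/16)·s^3 + o(s^3), and the limit is (-59/16)/(4) = -59/64.

-59/64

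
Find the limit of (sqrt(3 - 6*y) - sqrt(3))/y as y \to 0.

A 0/0 form; rationalise with √(3 - 6y) + √3. This collapses the numerator to -6y, leaving -6/(√(3 - 6y) + √3) → -6/(2√3) = -√(3).

-√(3)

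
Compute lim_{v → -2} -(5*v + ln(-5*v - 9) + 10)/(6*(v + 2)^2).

Direct substitution gives 0/0.
Apply L'Hôpital: lim (5 - 5/(-5*v - 9))/(-12*v - 24), still 0/0.
After 2 applications of L'Hôpital's rule the quotient is (-25/(-5*v - 9)^2)/(-12); substituting v = -2 gives 25/12.

25/12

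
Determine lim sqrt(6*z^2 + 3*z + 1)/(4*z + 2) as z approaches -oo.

For large |z|, √(6*z^2 + 3*z + 1) ≈ √6·|z| and the denominator ≈ 4z.
Since z → −∞, |z| = −z, giving −√6/(4) = -√(6)/4.

-√(6)/4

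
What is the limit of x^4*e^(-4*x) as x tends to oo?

0

Write as x^4/e^{4x}, an ∞/∞ form.
Exponential growth dominates any polynomial, so repeated L'Hôpital (or the standard result) gives 0.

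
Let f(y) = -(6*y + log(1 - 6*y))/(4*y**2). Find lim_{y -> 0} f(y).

9/2

Direct substitution gives 0/0.
Apply L'Hôpital: lim (6 - 6/(1 - 6*y))/(-8*y), still 0/0.
After 2 applications of L'Hôpital's rule the quotient is (-36/(1 - 6*y)^2)/(-8); substituting y = 0 gives 9/2.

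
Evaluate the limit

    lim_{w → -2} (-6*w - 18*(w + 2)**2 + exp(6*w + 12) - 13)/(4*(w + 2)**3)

Direct substitution gives 0/0.
Apply L'Hôpital: lim (-36*w + 6*e^(6*w + 12) - 78)/(12*(w + 2)^2), still 0/0.
Apply L'Hôpital: lim (36*e^(6*w + 12) - 36)/(24*w + 48), still 0/0.
After 3 applications of L'Hôpital's rule the quotient is (216*e^(6*w + 12))/(24); substituting w = -2 gives 9.

9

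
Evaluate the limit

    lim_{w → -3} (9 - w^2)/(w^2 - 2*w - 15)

Direct substitution gives 0/0, so factor. Both numerator and denominator have (w + 3) as a factor.
After cancelling, the expression reduces to (3 - w)/(w - 5).
Substituting w = -3 gives -3/4.

-3/4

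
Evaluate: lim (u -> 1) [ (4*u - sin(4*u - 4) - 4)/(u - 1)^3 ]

Direct substitution gives 0/0.
Apply L'Hôpital: lim (4 - 4*cos(4*u - 4))/(3*(u - 1)^2), still 0/0.
Apply L'Hôpital: lim (16*sin(4*u - 4))/(6*u - 6), still 0/0.
After 3 applications of L'Hôpital's rule the quotient is (64*cos(4*u - 4))/(6); substituting u = 1 gives 32/3.

32/3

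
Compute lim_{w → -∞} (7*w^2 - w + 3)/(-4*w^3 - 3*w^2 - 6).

0

The denominator has degree 3 and the numerator degree 2. Dividing numerator and denominator by w^3 sends every term to 0 except the leading denominator term, so the limit is 0.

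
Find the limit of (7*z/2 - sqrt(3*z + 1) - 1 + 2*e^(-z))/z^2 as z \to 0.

17/8

Substitution gives 0/0 (the numerator vanishes to order 2).
Expand each term to order z^2: the coefficient of z^2 in 2·e^(-z) is 1 and in −√(1 + 3z) is 9/8.
Lower-order terms cancel with the polynomial part, so the numerator is (17/8)·z^2 + o(z^2), and the limit is (17/8)/(1) = 17/8.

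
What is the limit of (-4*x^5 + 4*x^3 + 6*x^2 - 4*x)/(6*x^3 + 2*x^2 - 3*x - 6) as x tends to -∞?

-∞

The numerator has higher degree (5 > 3); the quotient behaves like (-4/(6))·x^2 for large |x|.
As x → −∞ this diverges to -∞.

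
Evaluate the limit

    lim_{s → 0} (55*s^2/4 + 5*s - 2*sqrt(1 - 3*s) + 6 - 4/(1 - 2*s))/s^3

Substitution gives 0/0; apply L'Hôpital's rule 3 times.
After differentiating numerator and denominator 3 times the quotient is (-192/(2*s - 1)^4 + 81/(4*(1 - 3*s)^(5/2)))/(6); at s = 0 this is -229/8.

-229/8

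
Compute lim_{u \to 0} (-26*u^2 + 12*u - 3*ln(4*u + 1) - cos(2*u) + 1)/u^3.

-64

Substitution gives 0/0 (the numerator vanishes to order 3).
Expand each term to order u^3: the coefficient of u^3 in -3·ln(1 + 4u) is -64 and in −cos(2u) is 0.
Lower-order terms cancel with the polynomial part, so the numerator is (-64)·u^3 + o(u^3), and the limit is (-64)/(1) = -64.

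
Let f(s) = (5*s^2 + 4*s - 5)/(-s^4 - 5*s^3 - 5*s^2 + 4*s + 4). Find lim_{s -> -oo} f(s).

0

The denominator has degree 4 and the numerator degree 2. Dividing numerator and denominator by s^4 sends every term to 0 except the leading denominator term, so the limit is 0.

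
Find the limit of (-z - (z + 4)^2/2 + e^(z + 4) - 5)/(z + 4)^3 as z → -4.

1/6

Direct substitution gives 0/0.
Apply L'Hôpital: lim (-z + e^(z + 4) - 5)/(3*(z + 4)^2), still 0/0.
Apply L'Hôpital: lim (e^(z + 4) - 1)/(6*z + 24), still 0/0.
After 3 applications of L'Hôpital's rule the quotient is (e^(z + 4))/(6); substituting z = -4 gives 1/6.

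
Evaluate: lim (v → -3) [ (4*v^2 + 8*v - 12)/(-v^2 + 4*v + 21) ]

Direct substitution gives 0/0, so factor. Both numerator and denominator have (v + 3) as a factor.
After cancelling, the expression reduces to (4*v - 4)/(7 - v).
Substituting v = -3 gives -8/5.

-8/5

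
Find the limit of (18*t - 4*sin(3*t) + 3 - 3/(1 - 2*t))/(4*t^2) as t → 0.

-3

Substitution gives 0/0 (the numerator vanishes to order 2).
Expand each term to order t^2: the coefficient of t^2 in -3·1/(1 - 2t) is -12 and in -4·sin(3t) is 0.
Lower-order terms cancel with the polynomial part, so the numerator is (-12)·t^2 + o(t^2), and the limit is (-12)/(4) = -3.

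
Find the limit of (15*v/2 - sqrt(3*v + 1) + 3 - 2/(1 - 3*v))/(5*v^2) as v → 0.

Substitution gives 0/0 (the numerator vanishes to order 2).
Expand each term to order v^2: the coefficient of v^2 in −√(1 + 3v) is 9/8 and in -2·1/(1 - 3v) is -18.
Lower-order terms cancel with the polynomial part, so the numerator is (-135/8)·v^2 + o(v^2), and the limit is (-135/8)/(5) = -27/8.

-27/8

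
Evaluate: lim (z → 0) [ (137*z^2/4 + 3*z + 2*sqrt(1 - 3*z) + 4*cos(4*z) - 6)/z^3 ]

-27/8

Substitution gives 0/0 (the numerator vanishes to order 3).
Expand each term to order z^3: the coefficient of z^3 in 2·√(1 - 3z) is -27/8 and in 4·cos(4z) is 0.
Lower-order terms cancel with the polynomial part, so the numerator is (-27/8)·z^3 + o(z^3), and the limit is (-27/8)/(1) = -27/8.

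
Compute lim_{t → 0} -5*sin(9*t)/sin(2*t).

Substitution gives 0/0.
Divide numerator and denominator by t: sin(9t)/t → 9 and sin(2t)/t → 2, so the limit is -5·9/2 = -45/2.

-45/2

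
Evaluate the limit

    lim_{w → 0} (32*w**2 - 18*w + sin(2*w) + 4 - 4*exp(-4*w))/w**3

124/3

Substitution gives 0/0 (the numerator vanishes to order 3).
Expand each term to order w^3: the coefficient of w^3 in sin(2w) is -4/3 and in -4·e^(-4w) is 128/3.
Lower-order terms cancel with the polynomial part, so the numerator is (124/3)·w^3 + o(w^3), and the limit is (124/3)/(1) = 124/3.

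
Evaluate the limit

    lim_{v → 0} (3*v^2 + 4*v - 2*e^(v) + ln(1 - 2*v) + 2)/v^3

-3

Substitution gives 0/0; apply L'Hôpital's rule 3 times.
After differentiating numerator and denominator 3 times the quotient is (-2*e^(v) + 16/(2*v - 1)^3)/(6); at v = 0 this is -3.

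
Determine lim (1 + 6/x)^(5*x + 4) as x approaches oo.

e^(30)

Write it as [(1 + 6/x)^x]^(5) · (1 + 6/x)^(4). The bracketed term tends to e^(6) and the second factor to 1, so the limit is e^(30).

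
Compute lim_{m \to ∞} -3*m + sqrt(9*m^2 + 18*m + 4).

3

This has the form ∞ − ∞. Multiply and divide by the conjugate √(9*m^2 + 18*m + 4) + 3m.
That gives (18m + 4) / (√(9*m^2 + 18*m + 4) + 3m).
Divide numerator and denominator by m: the limit is 18/(2·3) = 3.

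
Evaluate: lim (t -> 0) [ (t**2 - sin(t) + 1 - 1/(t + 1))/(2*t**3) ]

Substitution gives 0/0; apply L'Hôpital's rule 3 times.
After differentiating numerator and denominator 3 times the quotient is (cos(t) + 6/(t + 1)^4)/(12); at t = 0 this is 7/12.

7/12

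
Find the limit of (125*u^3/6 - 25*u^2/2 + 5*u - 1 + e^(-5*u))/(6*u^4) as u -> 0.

Direct substitution gives 0/0.
Apply L'Hôpital: lim (125*u^2/2 - 25*u + 5 - 5*e^(-5*u))/(24*u^3), still 0/0.
Apply L'Hôpital: lim (125*u - 25 + 25*e^(-5*u))/(72*u^2), still 0/0.
Apply L'Hôpital: lim (125 - 125*e^(-5*u))/(144*u), still 0/0.
After 4 applications of L'Hôpital's rule the quotient is (625*e^(-5*u))/(144); substituting u = 0 gives 625/144.

625/144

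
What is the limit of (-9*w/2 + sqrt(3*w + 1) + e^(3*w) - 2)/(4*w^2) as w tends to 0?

Substitution gives 0/0; apply L'Hôpital's rule 2 times.
After differentiating numerator and denominator 2 times the quotient is (9*e^(3*w) - 9/(4*(3*w + 1)^(3/2)))/(8); at w = 0 this is 27/32.

27/32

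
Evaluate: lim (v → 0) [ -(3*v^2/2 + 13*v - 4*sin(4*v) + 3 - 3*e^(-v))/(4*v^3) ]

-259/24

Substitution gives 0/0; apply L'Hôpital's rule 3 times.
After differentiating numerator and denominator 3 times the quotient is (256*cos(4*v) + 3*e^(-v))/(-24); at v = 0 this is -259/24.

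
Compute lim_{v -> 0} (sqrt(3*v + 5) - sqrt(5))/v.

A 0/0 form; rationalise with √(5 + 3v) + √5. This collapses the numerator to 3v, leaving 3/(√(5 + 3v) + √5) → 3/(2√5) = 3*√(5)/10.

3*√(5)/10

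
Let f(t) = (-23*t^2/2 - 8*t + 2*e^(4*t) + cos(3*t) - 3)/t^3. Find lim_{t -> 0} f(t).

64/3

Substitution gives 0/0; apply L'Hôpital's rule 3 times.
After differentiating numerator and denominator 3 times the quotient is (128*e^(4*t) + 27*sin(3*t))/(6); at t = 0 this is 64/3.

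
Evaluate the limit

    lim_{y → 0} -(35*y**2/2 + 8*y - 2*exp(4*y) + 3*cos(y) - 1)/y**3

Substitution gives 0/0; apply L'Hôpital's rule 3 times.
After differentiating numerator and denominator 3 times the quotient is (-128*e^(4*y) + 3*sin(y))/(-6); at y = 0 this is 64/3.

64/3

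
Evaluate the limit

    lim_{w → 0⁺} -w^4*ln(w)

This is a 0·(−∞) form. Rewrite as -1·ln(w) / w^(−4) and apply L'Hôpital:
the derivative quotient is -1·(1/w) / (−4·w^(−5)) = (1/4)·w^4 → 0.

0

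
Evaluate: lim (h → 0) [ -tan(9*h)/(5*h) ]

-9/5

Substitution gives 0/0.
Since tan(u)/u → 1 as u → 0, tan(9h)/(9h) → 1 and the limit is 9/(-5) = -9/5.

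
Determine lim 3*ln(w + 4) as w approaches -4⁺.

As w → -4⁺, w + 4 → 0⁺ and ln(w + 4) → −∞.
Multiplying by 3 gives -∞.

-∞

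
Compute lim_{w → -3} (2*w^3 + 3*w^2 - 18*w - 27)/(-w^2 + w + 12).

18/7

At w = -3 both the top and bottom vanish — a removable singularity. Factoring out (w + 3) from each leaves (2*w^2 - 3*w - 9)/(4 - w), which at w = -3 equals 18/7.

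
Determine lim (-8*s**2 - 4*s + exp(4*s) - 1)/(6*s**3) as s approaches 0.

16/9

Direct substitution gives 0/0.
Apply L'Hôpital: lim (-16*s + 4*e^(4*s) - 4)/(18*s^2), still 0/0.
Apply L'Hôpital: lim (16*e^(4*s) - 16)/(36*s), still 0/0.
After 3 applications of L'Hôpital's rule the quotient is (64*e^(4*s))/(36); substituting s = 0 gives 16/9.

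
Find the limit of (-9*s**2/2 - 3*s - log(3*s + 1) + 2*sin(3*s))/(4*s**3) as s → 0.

Substitution gives 0/0 (the numerator vanishes to order 3).
Expand each term to order s^3: the coefficient of s^3 in −ln(1 + 3s) is -9 and in 2·sin(3s) is -9.
Lower-order terms cancel with the polynomial part, so the numerator is (-18)·s^3 + o(s^3), and the limit is (-18)/(4) = -9/2.

-9/2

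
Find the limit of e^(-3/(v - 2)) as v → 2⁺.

0

As v → 2⁺, -3/(v - 2) → −∞, so e^(-3/(v - 2)) → 0.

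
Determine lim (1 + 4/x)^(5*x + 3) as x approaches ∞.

e^(20)

The base → 1 and the exponent → ∞: a 1^∞ form.
Take logarithms: (5x + 3)·ln(1 + 4/x). Since ln(1+u) ~ u for small u, this behaves like (5x)·(4/x) → 20.
So the limit is e^(20).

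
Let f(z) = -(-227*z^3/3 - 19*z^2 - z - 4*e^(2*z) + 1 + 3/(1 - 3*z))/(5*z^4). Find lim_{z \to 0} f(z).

Substitution gives 0/0 (the numerator vanishes to order 4).
Expand each term to order z^4: the coefficient of z^4 in -4·e^(2z) is -8/3 and in 3·1/(1 - 3z) is 243.
Lower-order terms cancel with the polynomial part, so the numerator is (721/3)·z^4 + o(z^4), and the limit is (721/3)/(-5) = -721/15.

-721/15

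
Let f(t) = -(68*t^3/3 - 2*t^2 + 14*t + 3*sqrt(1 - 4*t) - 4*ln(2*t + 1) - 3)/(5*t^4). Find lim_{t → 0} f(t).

14/5

Substitution gives 0/0 (the numerator vanishes to order 4).
Expand each term to order t^4: the coefficient of t^4 in -4·ln(1 + 2t) is 16 and in 3·√(1 - 4t) is -30.
Lower-order terms cancel with the polynomial part, so the numerator is (-14)·t^4 + o(t^4), and the limit is (-14)/(-5) = 14/5.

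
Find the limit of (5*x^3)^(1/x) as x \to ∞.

Base → ∞ and exponent → 0: an ∞^0 form.
Take logs: (1/x)·ln(5·x^3) = (ln 5 + 3·ln x)/x → 0.
So the limit is e^0 = 1.

1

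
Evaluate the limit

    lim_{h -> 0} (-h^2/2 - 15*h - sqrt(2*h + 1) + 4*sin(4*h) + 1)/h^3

Substitution gives 0/0; apply L'Hôpital's rule 3 times.
After differentiating numerator and denominator 3 times the quotient is (-256*cos(4*h) - 3/(2*h + 1)^(5/2))/(6); at h = 0 this is -259/6.

-259/6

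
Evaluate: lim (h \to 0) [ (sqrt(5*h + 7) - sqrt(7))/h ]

5*√(7)/14

Substitution gives 0/0. Multiply numerator and denominator by the conjugate √(7 + 5h) + √7.
The numerator becomes (7 + 5h) − 7 = 5h, so the expression simplifies to 5/(√(7 + 5h) + √7).
Letting h → 0 gives 5/(2√7) = 5*√(7)/14.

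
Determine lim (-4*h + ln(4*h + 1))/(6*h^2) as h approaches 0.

Direct substitution gives 0/0.
Apply L'Hôpital: lim (-4 + 4/(4*h + 1))/(12*h), still 0/0.
After 2 applications of L'Hôpital's rule the quotient is (-16/(4*h + 1)^2)/(12); substituting h = 0 gives -4/3.

-4/3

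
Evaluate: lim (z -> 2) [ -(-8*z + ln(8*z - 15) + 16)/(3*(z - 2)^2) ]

32/3

Direct substitution gives 0/0.
Apply L'Hôpital: lim (-8 + 8/(8*z - 15))/(12 - 6*z), still 0/0.
After 2 applications of L'Hôpital's rule the quotient is (-64/(8*z - 15)^2)/(-6); substituting z = 2 gives 32/3.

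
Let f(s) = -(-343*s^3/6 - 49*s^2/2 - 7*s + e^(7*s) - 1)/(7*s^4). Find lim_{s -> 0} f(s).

-343/24

Direct substitution gives 0/0.
Apply L'Hôpital: lim (-343*s^2/2 - 49*s + 7*e^(7*s) - 7)/(-28*s^3), still 0/0.
Apply L'Hôpital: lim (-343*s + 49*e^(7*s) - 49)/(-84*s^2), still 0/0.
Apply L'Hôpital: lim (343*e^(7*s) - 343)/(-168*s), still 0/0.
After 4 applications of L'Hôpital's rule the quotient is (2401*e^(7*s))/(-168); substituting s = 0 gives -343/24.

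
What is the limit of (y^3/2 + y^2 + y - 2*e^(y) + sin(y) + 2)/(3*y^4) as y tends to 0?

-1/36

Substitution gives 0/0; apply L'Hôpital's rule 4 times.
After differentiating numerator and denominator 4 times the quotient is (-2*e^(y) + sin(y))/(72); at y = 0 this is -1/36.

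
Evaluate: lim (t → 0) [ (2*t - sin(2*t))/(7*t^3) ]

Direct substitution gives 0/0.
Apply L'Hôpital: lim (2 - 2*cos(2*t))/(21*t^2), still 0/0.
Apply L'Hôpital: lim (4*sin(2*t))/(42*t), still 0/0.
After 3 applications of L'Hôpital's rule the quotient is (8*cos(2*t))/(42); substituting t = 0 gives 4/21.

4/21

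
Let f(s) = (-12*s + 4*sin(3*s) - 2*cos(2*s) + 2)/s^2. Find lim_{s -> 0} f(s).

Substitution gives 0/0; apply L'Hôpital's rule 2 times.
After differentiating numerator and denominator 2 times the quotient is (-36*sin(3*s) + 8*cos(2*s))/(2); at s = 0 this is 4.

4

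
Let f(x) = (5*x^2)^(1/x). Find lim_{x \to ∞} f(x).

Base → ∞ and exponent → 0: an ∞^0 form.
Take logs: (1/x)·ln(5·x^2) = (ln 5 + 2·ln x)/x → 0.
So the limit is e^0 = 1.

1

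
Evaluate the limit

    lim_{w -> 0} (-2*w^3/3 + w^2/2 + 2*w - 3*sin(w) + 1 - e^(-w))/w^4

Substitution gives 0/0 (the numerator vanishes to order 4).
Expand each term to order w^4: the coefficient of w^4 in -3·sin(w) is 0 and in −e^(-w) is -1/24.
Lower-order terms cancel with the polynomial part, so the numerator is (-1/24)·w^4 + o(w^4), and the limit is (-1/24)/(1) = -1/24.

-1/24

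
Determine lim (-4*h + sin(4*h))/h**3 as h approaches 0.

-32/3

Direct substitution gives 0/0.
Apply L'Hôpital: lim (4*cos(4*h) - 4)/(3*h^2), still 0/0.
Apply L'Hôpital: lim (-16*sin(4*h))/(6*h), still 0/0.
After 3 applications of L'Hôpital's rule the quotient is (-64*cos(4*h))/(6); substituting h = 0 gives -32/3.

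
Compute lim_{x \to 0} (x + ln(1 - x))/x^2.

Direct substitution gives 0/0.
Apply L'Hôpital: lim (1 - 1/(1 - x))/(2*x), still 0/0.
After 2 applications of L'Hôpital's rule the quotient is (-1/(1 - x)^2)/(2); substituting x = 0 gives -1/2.

-1/2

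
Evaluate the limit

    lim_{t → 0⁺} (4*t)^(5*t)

1

Base → 0⁺ and exponent → 0⁺: a 0^0 form.
Take logs: 5t·ln(4t). This is 0·(−∞); rewriting as ln(4t)/(1/(5t)) and applying L'Hôpital gives 0.
Hence the limit is e^0 = 1.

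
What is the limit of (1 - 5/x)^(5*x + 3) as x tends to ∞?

e^(-25)

Write it as [(1 - 5/x)^x]^(5) · (1 - 5/x)^(3). The bracketed term tends to e^(-5) and the second factor to 1, so the limit is e^(-25).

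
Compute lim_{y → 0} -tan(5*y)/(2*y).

-5/2

Substitution gives 0/0.
Since tan(u)/u → 1 as u → 0, tan(5y)/(5y) → 1 and the limit is 5/(-2) = -5/2.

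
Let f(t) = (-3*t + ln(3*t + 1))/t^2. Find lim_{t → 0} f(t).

Direct substitution gives 0/0.
Apply L'Hôpital: lim (-3 + 3/(3*t + 1))/(2*t), still 0/0.
After 2 applications of L'Hôpital's rule the quotient is (-9/(3*t + 1)^2)/(2); substituting t = 0 gives -9/2.

-9/2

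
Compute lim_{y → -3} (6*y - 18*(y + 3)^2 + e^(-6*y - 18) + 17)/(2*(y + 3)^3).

Direct substitution gives 0/0.
Apply L'Hôpital: lim (-36*y - 6*e^(-6*y - 18) - 102)/(6*(y + 3)^2), still 0/0.
Apply L'Hôpital: lim (36*e^(-6*y - 18) - 36)/(12*y + 36), still 0/0.
After 3 applications of L'Hôpital's rule the quotient is (-216*e^(-6*y - 18))/(12); substituting y = -3 gives -18.

-18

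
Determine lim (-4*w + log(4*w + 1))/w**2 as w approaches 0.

-8

Direct substitution gives 0/0.
Apply L'Hôpital: lim (-4 + 4/(4*w + 1))/(2*w), still 0/0.
After 2 applications of L'Hôpital's rule the quotient is (-16/(4*w + 1)^2)/(2); substituting w = 0 gives -8.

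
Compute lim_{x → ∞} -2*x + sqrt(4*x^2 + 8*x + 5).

2

An ∞ − ∞ form. Rationalising with the conjugate, the difference becomes (8x + 5) / (√(4*x^2 + 8*x + 5) + 2x).
For large x the denominator behaves like 2·2x, so the quotient tends to 8/4 = 2.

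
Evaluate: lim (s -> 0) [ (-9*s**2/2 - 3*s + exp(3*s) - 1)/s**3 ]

9/2

Direct substitution gives 0/0.
Apply L'Hôpital: lim (-9*s + 3*e^(3*s) - 3)/(3*s^2), still 0/0.
Apply L'Hôpital: lim (9*e^(3*s) - 9)/(6*s), still 0/0.
After 3 applications of L'Hôpital's rule the quotient is (27*e^(3*s))/(6); substituting s = 0 gives 9/2.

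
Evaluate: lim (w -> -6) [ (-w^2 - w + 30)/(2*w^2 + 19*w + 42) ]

Direct substitution gives 0/0, so factor. Both numerator and denominator have (w + 6) as a factor.
After cancelling, the expression reduces to (5 - w)/(2*w + 7).
Substituting w = -6 gives -11/5.

-11/5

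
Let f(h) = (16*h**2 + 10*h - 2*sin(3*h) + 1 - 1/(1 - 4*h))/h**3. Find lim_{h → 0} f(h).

-55

Substitution gives 0/0 (the numerator vanishes to order 3).
Expand each term to order h^3: the coefficient of h^3 in -2·sin(3h) is 9 and in −1/(1 - 4h) is -64.
Lower-order terms cancel with the polynomial part, so the numerator is (-55)·h^3 + o(h^3), and the limit is (-55)/(1) = -55.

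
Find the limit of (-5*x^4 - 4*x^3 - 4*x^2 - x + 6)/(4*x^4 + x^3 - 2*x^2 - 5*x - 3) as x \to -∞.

Numerator and denominator both have degree 4.
Dividing every term by x^4, all lower-order terms vanish and the limit is the ratio of leading coefficients, -5/(4) = -5/4.

-5/4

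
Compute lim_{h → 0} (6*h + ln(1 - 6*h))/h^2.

Direct substitution gives 0/0.
Apply L'Hôpital: lim (6 - 6/(1 - 6*h))/(2*h), still 0/0.
After 2 applications of L'Hôpital's rule the quotient is (-36/(1 - 6*h)^2)/(2); substituting h = 0 gives -18.

-18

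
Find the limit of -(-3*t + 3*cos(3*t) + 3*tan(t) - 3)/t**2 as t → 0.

Substitution gives 0/0 (the numerator vanishes to order 2).
Expand each term to order t^2: the coefficient of t^2 in 3·cos(3t) is -27/2 and in 3·tan(t) is 0.
Lower-order terms cancel with the polynomial part, so the numerator is (-27/2)·t^2 + o(t^2), and the limit is (-27/2)/(-1) = 27/2.

27/2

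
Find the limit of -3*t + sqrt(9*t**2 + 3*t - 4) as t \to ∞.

1/2

An ∞ − ∞ form. Rationalising with the conjugate, the difference becomes (3t - 4) / (√(9*t^2 + 3*t - 4) + 3t).
For large t the denominator behaves like 2·3t, so the quotient tends to 3/6 = 1/2.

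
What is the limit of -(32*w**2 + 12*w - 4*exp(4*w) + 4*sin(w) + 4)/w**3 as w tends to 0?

Substitution gives 0/0 (the numerator vanishes to order 3).
Expand each term to order w^3: the coefficient of w^3 in -4·e^(4w) is -128/3 and in 4·sin(w) is -2/3.
Lower-order terms cancel with the polynomial part, so the numerator is (-130/3)·w^3 + o(w^3), and the limit is (-130/3)/(-1) = 130/3.

130/3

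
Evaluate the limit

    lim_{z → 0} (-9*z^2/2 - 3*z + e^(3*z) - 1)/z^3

9/2

Direct substitution gives 0/0.
Apply L'Hôpital: lim (-9*z + 3*e^(3*z) - 3)/(3*z^2), still 0/0.
Apply L'Hôpital: lim (9*e^(3*z) - 9)/(6*z), still 0/0.
After 3 applications of L'Hôpital's rule the quotient is (27*e^(3*z))/(6); substituting z = 0 gives 9/2.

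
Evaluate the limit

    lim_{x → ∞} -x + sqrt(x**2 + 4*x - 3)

2

An ∞ − ∞ form. Rationalising with the conjugate, the difference becomes (4x - 3) / (√(x^2 + 4*x - 3) + x).
For large x the denominator behaves like 2·x, so the quotient tends to 4/2 = 2.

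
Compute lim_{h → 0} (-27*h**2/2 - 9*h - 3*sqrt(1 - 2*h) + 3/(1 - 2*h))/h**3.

Substitution gives 0/0 (the numerator vanishes to order 3).
Expand each term to order h^3: the coefficient of h^3 in 3·1/(1 - 2h) is 24 and in -3·√(1 - 2h) is 3/2.
Lower-order terms cancel with the polynomial part, so the numerator is (51/2)·h^3 + o(h^3), and the limit is (51/2)/(1) = 51/2.

51/2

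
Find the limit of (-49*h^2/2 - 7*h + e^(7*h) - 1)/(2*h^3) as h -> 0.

343/12

Direct substitution gives 0/0.
Apply L'Hôpital: lim (-49*h + 7*e^(7*h) - 7)/(6*h^2), still 0/0.
Apply L'Hôpital: lim (49*e^(7*h) - 49)/(12*h), still 0/0.
After 3 applications of L'Hôpital's rule the quotient is (343*e^(7*h))/(12); substituting h = 0 gives 343/12.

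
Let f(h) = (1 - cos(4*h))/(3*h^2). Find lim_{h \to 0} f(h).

8/3

Substitution gives 0/0.
Use (1 − cos u)/u² → 1/2 with u = 4h: the limit is 4²/(2·3) = 8/3.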